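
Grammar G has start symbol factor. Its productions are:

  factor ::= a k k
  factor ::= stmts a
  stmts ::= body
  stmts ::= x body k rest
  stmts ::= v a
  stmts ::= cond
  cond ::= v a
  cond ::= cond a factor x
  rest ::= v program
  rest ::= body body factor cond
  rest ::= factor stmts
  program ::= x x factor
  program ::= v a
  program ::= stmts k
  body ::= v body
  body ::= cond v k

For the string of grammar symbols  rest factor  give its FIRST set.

{ a, v, x }

Add FIRST(rest) = { a, v, x }; rest is not nullable, stop.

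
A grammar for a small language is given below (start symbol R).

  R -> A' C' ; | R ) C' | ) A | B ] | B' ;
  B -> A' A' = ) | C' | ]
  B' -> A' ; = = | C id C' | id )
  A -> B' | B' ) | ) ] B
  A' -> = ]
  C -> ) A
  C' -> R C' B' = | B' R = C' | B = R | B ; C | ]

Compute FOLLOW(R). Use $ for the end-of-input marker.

{ $, ), ;, =, ], id }

R is the start symbol, so $ ∈ FOLLOW(R).
In R -> R ) C': add FIRST() C') = { ) }.
In C' -> R C' B' =: add FIRST(C' B' =) = { ), =, ], id }.
In C' -> B' R = C': add FIRST(= C') = { = }.
In C' -> B = R: R is at the end, add FOLLOW(C') = { $, ), ;, =, ], id }.
Union: FOLLOW(R) = { $, ), ;, =, ], id }.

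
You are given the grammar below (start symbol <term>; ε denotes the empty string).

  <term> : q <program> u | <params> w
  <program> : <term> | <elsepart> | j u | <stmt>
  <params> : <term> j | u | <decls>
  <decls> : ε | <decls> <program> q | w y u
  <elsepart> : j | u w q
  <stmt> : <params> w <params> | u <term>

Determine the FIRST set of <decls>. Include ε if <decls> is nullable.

{ j, q, u, w, ε }

<decls> : ε contributes ε.
From <decls> : <decls> <program> q: <decls> nullable, take FIRST(<decls>) ∪ FIRST(<program>) = { j, q, u, w }.
<decls> : w y u contributes {w}.
Union: FIRST(<decls>) = { j, q, u, w, ε }.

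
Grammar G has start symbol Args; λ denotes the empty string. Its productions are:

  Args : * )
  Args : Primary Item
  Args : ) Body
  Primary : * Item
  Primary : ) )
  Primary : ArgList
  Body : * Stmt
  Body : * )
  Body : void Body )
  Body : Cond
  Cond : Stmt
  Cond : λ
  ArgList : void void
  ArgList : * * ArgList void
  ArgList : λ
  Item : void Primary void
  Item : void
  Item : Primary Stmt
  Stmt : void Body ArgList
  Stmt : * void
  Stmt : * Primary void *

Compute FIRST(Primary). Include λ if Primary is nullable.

{ ), *, void, λ }

Primary : * Item contributes {*}.
Primary : ) ) contributes {)}.
From Primary : ArgList: add FIRST(ArgList) = { *, void, λ } (including λ since ArgList is nullable).
Union: FIRST(Primary) = { ), *, void, λ }.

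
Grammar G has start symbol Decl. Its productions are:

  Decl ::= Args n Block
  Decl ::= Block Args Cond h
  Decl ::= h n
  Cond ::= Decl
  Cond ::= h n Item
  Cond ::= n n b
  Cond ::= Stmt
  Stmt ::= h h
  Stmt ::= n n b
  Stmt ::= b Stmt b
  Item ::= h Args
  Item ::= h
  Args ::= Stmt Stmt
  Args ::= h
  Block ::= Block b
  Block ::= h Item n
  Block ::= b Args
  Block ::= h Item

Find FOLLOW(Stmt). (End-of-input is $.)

{ $, b, h, n }

In Cond ::= Stmt: Stmt is at the end, add FOLLOW(Cond) = { h }.
In Stmt ::= b Stmt b: add FIRST(b) = { b }.
In Args ::= Stmt Stmt: add FIRST(Stmt) = { b, h, n }.
In Args ::= Stmt Stmt: Stmt is at the end, add FOLLOW(Args) = { $, b, h, n }.
Union: FOLLOW(Stmt) = { $, b, h, n }.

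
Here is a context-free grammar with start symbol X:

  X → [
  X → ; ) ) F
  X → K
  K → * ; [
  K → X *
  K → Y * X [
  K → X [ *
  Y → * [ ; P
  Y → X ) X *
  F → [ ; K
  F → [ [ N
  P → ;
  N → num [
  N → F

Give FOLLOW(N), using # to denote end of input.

{ #, ), *, [ }

In F → [ [ N: N is at the end, add FOLLOW(F) = { #, ), *, [ }.
Union: FOLLOW(N) = { #, ), *, [ }.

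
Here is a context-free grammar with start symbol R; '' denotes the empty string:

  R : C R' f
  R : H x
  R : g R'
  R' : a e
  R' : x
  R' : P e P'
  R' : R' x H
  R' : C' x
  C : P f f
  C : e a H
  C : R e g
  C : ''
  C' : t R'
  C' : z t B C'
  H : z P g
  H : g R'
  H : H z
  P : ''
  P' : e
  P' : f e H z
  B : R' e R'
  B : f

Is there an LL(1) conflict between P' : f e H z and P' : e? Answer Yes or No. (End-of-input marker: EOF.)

FIRST(f e H z) = { f } and FIRST(e) = { e }.
The FIRST sets are disjoint and neither alternative is nullable — no conflict.

No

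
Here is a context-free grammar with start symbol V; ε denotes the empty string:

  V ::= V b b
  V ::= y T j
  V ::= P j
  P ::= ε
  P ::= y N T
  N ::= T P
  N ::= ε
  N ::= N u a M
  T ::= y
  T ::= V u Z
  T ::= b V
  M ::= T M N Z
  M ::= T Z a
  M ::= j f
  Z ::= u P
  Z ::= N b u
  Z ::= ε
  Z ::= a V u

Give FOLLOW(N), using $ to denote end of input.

{ a, b, j, u, y }

In P ::= y N T: add FIRST(T) = { b, j, y }.
In N ::= N u a M: add FIRST(u a M) = { u }.
In M ::= T M N Z: add FIRST(Z)\{ε} = { a, b, j, u, y }.
  Since Z is nullable, also add FOLLOW(M) = { a, b, j, u, y }.
In Z ::= N b u: add FIRST(b u) = { b }.
Union: FOLLOW(N) = { a, b, j, u, y }.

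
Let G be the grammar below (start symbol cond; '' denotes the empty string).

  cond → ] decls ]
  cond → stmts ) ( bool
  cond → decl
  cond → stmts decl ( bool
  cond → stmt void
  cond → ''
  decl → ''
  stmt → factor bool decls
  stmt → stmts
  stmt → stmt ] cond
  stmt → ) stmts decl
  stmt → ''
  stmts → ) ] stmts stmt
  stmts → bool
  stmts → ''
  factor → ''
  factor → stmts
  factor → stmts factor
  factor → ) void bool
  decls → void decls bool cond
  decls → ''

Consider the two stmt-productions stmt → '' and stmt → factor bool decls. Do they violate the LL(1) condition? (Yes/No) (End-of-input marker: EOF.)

Yes

FIRST('') = { '' } and FIRST(factor bool decls) = { ), bool }.
The first alternative is nullable and FOLLOW(stmt) = { (, ), ], bool, void } shares ) with FIRST of the second — conflict.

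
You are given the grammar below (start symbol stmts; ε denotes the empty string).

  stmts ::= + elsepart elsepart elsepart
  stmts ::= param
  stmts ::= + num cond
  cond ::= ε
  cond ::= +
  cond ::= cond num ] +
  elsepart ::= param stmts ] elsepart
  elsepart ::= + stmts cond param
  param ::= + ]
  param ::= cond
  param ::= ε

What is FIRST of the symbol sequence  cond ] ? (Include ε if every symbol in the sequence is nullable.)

{ +, ], num }

Add FIRST(cond)\{ε} = { +, num }; cond is nullable, continue.
] is a terminal; add {]} and stop.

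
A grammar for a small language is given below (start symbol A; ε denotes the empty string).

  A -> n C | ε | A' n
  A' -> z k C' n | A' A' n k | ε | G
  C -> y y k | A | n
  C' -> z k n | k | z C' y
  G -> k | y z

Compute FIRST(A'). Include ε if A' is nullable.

{ k, n, y, z, ε }

A' -> z k C' n contributes {z}.
From A' -> A' A' n k: A', A' nullable, take FIRST(A') ∪ FIRST(A') ∪ {n} = { k, n, y, z }.
A' -> ε contributes ε.
From A' -> G: add FIRST(G) = { k, y }.
Union: FIRST(A') = { k, n, y, z, ε }.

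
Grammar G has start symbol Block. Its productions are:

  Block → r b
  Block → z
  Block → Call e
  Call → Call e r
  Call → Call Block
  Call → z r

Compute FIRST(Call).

{ z }

From Call → Call e r: add FIRST(Call) = { z }.
From Call → Call Block: add FIRST(Call) = { z }.
Call → z r contributes {z}.
Union: FIRST(Call) = { z }.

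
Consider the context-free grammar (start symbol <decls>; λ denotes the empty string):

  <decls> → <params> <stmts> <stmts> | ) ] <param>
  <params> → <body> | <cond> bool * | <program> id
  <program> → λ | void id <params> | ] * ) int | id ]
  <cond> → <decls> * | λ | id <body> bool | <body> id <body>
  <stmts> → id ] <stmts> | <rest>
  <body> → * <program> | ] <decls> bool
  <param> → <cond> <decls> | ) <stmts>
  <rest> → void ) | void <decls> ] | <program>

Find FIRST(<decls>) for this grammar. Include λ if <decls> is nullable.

{ ), *, ], bool, id, void }

From <decls> → <params> <stmts> <stmts>: add FIRST(<params>) = { ), *, ], bool, id, void }.
<decls> → ) ] <param> contributes {)}.
Union: FIRST(<decls>) = { ), *, ], bool, id, void }.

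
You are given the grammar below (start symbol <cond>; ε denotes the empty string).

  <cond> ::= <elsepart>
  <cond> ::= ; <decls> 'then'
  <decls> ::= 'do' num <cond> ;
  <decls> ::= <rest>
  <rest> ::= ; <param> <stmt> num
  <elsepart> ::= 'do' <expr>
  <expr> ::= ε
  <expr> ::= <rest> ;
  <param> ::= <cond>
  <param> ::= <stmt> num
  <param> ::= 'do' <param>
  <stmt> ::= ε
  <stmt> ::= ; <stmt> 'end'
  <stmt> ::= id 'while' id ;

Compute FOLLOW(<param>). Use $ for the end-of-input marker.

{ ;, id, num }

In <rest> ::= ; <param> <stmt> num: add FIRST(<stmt> num) = { ;, id, num }.
In <param> ::= 'do' <param>: <param> is at the end, add FOLLOW(<param>) = { ;, id, num }.
Union: FOLLOW(<param>) = { ;, id, num }.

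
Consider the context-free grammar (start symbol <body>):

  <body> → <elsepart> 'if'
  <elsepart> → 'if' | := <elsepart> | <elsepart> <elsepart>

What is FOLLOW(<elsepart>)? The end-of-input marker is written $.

{ 'if', := }

In <body> → <elsepart> 'if': add FIRST('if') = { 'if' }.
In <elsepart> → := <elsepart>: <elsepart> is at the end, add FOLLOW(<elsepart>) = { 'if', := }.
In <elsepart> → <elsepart> <elsepart>: add FIRST(<elsepart>) = { 'if', := }.
In <elsepart> → <elsepart> <elsepart>: <elsepart> is at the end, add FOLLOW(<elsepart>) = { 'if', := }.
Union: FOLLOW(<elsepart>) = { 'if', := }.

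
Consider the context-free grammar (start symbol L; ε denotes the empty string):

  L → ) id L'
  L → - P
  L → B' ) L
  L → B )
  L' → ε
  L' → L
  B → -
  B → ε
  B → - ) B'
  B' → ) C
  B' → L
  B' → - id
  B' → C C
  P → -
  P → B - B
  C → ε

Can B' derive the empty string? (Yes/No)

B' → C C and each of C, C is nullable, so B' ⇒* ε.

Yes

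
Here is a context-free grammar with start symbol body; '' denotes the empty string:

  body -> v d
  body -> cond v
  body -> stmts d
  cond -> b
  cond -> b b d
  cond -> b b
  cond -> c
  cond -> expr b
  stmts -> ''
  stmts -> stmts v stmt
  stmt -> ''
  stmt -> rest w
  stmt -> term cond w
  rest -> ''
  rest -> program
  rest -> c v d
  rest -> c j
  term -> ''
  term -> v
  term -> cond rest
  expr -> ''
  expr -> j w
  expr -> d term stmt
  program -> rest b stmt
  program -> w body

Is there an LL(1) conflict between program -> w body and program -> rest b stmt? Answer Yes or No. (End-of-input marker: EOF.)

Yes

FIRST(w body) = { w } and FIRST(rest b stmt) = { b, c, w }.
Both contain w, so the two alternatives are not disjoint — LL(1) conflict.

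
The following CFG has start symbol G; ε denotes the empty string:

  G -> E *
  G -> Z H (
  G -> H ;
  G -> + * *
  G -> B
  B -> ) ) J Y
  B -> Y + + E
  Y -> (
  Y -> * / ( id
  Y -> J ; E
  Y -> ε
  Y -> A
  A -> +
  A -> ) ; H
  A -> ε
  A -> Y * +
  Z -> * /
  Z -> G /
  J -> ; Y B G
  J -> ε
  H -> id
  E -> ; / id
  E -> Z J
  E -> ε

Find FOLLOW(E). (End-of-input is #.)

{ #, (, ), *, +, /, ;, id }

In G -> E *: add FIRST(*) = { * }.
In B -> Y + + E: E is at the end, add FOLLOW(B) = { #, (, ), *, +, /, ;, id }.
In Y -> J ; E: E is at the end, add FOLLOW(Y) = { #, (, ), *, +, /, ;, id }.
Union: FOLLOW(E) = { #, (, ), *, +, /, ;, id }.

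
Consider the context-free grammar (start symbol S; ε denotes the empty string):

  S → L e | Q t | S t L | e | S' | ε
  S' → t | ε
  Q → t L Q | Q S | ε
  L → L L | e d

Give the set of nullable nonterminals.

{ Q, S, S' }

Directly nullable (have an ε-production): S, S', Q.
No other nonterminal has a production whose RHS symbols are all nullable.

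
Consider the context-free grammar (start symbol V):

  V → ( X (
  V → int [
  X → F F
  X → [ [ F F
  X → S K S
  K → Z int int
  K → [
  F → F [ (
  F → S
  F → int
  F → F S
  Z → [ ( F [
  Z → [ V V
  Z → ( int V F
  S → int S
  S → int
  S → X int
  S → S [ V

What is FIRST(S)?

S → int S contributes {int}.
S → int contributes {int}.
From S → X int: add FIRST(X) = { [, int }.
From S → S [ V: add FIRST(S) = { [, int }.
Union: FIRST(S) = { [, int }.

{ [, int }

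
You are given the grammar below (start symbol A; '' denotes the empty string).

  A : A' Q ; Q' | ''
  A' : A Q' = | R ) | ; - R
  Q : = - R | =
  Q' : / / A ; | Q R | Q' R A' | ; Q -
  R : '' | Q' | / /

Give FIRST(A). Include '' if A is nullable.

{ ), /, ;, =, '' }

From A : A' Q ; Q': add FIRST(A') = { ), /, ;, = }.
A : '' contributes ''.
Union: FIRST(A) = { ), /, ;, =, '' }.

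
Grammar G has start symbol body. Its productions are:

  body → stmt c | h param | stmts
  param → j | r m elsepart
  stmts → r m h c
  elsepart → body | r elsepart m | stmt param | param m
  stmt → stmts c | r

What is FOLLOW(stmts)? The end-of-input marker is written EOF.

In body → stmts: stmts is at the end, add FOLLOW(body) = { EOF, m }.
In stmt → stmts c: add FIRST(c) = { c }.
Union: FOLLOW(stmts) = { EOF, c, m }.

{ EOF, c, m }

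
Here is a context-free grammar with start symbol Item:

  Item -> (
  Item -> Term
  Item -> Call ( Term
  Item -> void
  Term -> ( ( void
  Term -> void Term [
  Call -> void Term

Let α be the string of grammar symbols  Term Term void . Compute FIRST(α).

{ (, void }

Add FIRST(Term) = { (, void }; Term is not nullable, stop.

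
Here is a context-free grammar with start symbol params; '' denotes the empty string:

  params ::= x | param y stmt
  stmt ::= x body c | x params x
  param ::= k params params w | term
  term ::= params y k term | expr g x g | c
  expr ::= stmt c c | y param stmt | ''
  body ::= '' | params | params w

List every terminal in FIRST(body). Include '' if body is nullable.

{ c, g, k, x, y, '' }

body ::= '' contributes ''.
From body ::= params: add FIRST(params) = { c, g, k, x, y }.
From body ::= params w: add FIRST(params) = { c, g, k, x, y }.
Union: FIRST(body) = { c, g, k, x, y, '' }.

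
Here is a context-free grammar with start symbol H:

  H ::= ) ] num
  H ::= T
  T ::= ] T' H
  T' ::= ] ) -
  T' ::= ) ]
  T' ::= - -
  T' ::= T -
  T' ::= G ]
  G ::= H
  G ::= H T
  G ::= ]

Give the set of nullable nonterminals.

No nonterminal has an empty production or an RHS whose symbols are all nullable.

{ } (none)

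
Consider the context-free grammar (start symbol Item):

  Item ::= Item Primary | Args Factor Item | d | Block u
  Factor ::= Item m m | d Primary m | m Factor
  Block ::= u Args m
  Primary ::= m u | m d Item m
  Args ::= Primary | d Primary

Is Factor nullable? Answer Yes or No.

No nonterminal in this grammar is nullable.
No production of Factor has an RHS whose symbols are all nullable, so Factor is not nullable.

No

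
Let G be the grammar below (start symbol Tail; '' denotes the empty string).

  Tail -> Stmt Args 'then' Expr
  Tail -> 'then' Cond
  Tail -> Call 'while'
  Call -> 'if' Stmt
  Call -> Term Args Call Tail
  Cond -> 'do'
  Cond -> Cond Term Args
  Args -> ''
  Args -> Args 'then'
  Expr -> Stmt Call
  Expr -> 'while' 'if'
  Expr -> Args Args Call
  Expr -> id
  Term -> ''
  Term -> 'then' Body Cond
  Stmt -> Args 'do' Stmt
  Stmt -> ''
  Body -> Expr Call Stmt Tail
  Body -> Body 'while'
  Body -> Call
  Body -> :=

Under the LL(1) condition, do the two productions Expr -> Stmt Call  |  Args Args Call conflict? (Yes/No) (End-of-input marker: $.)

FIRST(Stmt Call) = { 'do', 'if', 'then' } and FIRST(Args Args Call) = { 'if', 'then' }.
Both contain 'if', so the two alternatives are not disjoint — LL(1) conflict.

Yes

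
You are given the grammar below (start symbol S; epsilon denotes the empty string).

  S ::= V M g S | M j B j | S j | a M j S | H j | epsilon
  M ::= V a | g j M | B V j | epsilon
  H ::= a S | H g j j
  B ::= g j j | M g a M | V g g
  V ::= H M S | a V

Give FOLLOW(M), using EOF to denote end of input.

In S ::= V M g S: add FIRST(g S) = { g }.
In S ::= M j B j: add FIRST(j B j) = { j }.
In S ::= a M j S: add FIRST(j S) = { j }.
In M ::= g j M: M is at the end, add FOLLOW(M) = { a, g, j }.
In B ::= M g a M: add FIRST(g a M) = { g }.
In B ::= M g a M: M is at the end, add FOLLOW(B) = { a, j }.
In V ::= H M S: add FIRST(S)\{epsilon} = { a, g, j }.
  Since S is nullable, also add FOLLOW(V) = { a, g, j }.
Union: FOLLOW(M) = { a, g, j }.

{ a, g, j }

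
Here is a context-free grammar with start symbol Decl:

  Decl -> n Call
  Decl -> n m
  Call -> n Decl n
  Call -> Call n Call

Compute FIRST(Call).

Call -> n Decl n contributes {n}.
From Call -> Call n Call: add FIRST(Call) = { n }.
Union: FIRST(Call) = { n }.

{ n }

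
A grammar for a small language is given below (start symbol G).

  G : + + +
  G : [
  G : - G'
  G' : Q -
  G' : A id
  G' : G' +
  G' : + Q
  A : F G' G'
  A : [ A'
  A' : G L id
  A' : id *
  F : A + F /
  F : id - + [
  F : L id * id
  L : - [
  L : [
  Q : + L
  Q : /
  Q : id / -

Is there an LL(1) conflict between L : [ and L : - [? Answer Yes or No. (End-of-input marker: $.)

FIRST([) = { [ } and FIRST(- [) = { - }.
The FIRST sets are disjoint and neither alternative is nullable — no conflict.

No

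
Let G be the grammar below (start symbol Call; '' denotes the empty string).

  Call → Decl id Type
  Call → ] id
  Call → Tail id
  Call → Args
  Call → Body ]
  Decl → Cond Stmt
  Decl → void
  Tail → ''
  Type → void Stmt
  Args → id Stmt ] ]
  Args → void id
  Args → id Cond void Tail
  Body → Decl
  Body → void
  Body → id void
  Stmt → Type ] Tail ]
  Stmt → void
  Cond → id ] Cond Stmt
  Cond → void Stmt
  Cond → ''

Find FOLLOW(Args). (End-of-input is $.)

In Call → Args: Args is at the end, add FOLLOW(Call) = { $ }.
Union: FOLLOW(Args) = { $ }.

{ $ }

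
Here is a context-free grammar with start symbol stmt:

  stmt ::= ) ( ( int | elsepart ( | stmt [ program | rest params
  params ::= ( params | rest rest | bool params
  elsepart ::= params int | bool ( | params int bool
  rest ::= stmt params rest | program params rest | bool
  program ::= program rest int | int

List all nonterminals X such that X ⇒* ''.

No nonterminal has an empty production or an RHS whose symbols are all nullable.

{ } (none)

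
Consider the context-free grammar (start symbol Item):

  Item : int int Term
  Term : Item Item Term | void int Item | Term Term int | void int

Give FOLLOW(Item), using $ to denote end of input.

Item is the start symbol, so $ ∈ FOLLOW(Item).
In Term : Item Item Term: add FIRST(Item Term) = { int }.
In Term : Item Item Term: add FIRST(Term) = { int, void }.
In Term : void int Item: Item is at the end, add FOLLOW(Term) = { $, int, void }.
Union: FOLLOW(Item) = { $, int, void }.

{ $, int, void }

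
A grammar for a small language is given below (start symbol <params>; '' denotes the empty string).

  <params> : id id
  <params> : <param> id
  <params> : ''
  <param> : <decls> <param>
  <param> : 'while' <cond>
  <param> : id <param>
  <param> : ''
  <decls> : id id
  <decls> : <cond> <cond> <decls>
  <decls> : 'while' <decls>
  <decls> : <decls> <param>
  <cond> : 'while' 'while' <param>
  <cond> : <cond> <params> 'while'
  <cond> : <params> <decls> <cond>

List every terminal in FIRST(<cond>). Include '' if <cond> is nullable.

<cond> : 'while' 'while' <param> contributes {'while'}.
From <cond> : <cond> <params> 'while': add FIRST(<cond>) = { 'while', id }.
From <cond> : <params> <decls> <cond>: <params> nullable, take FIRST(<params>) ∪ FIRST(<decls>) = { 'while', id }.
Union: FIRST(<cond>) = { 'while', id }.

{ 'while', id }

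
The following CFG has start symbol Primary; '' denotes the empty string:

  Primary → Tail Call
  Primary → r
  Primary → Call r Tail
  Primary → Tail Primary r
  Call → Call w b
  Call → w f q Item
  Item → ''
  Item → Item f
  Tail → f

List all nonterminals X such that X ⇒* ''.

{ Item }

Directly nullable (have an ''-production): Item.
No other nonterminal has a production whose RHS symbols are all nullable.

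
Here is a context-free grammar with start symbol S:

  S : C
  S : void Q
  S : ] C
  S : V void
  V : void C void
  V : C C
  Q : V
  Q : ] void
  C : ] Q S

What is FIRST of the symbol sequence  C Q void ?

Add FIRST(C) = { ] }; C is not nullable, stop.

{ ] }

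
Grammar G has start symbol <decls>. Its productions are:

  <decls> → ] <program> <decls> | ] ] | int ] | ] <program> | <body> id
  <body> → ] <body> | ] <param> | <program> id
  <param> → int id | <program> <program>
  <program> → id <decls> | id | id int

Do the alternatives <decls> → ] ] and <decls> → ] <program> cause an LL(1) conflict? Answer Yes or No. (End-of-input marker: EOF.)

FIRST(] ]) = { ] } and FIRST(] <program>) = { ] }.
Both contain ], so the two alternatives are not disjoint — LL(1) conflict.

Yes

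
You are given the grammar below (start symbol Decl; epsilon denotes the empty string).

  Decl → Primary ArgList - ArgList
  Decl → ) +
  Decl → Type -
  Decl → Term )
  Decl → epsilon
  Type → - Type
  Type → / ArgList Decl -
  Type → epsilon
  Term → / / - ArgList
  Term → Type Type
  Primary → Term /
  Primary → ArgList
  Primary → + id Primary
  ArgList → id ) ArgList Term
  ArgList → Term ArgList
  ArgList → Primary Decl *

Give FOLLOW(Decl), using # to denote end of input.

{ #, *, - }

Decl is the start symbol, so # ∈ FOLLOW(Decl).
In Type → / ArgList Decl -: add FIRST(-) = { - }.
In ArgList → Primary Decl *: add FIRST(*) = { * }.
Union: FOLLOW(Decl) = { #, *, - }.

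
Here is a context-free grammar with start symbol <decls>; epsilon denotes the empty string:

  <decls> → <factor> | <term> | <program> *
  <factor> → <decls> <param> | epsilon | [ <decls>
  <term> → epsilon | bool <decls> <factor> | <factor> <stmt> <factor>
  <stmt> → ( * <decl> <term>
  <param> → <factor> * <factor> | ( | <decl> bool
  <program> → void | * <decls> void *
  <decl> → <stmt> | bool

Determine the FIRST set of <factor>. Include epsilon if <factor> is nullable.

From <factor> → <decls> <param>: <decls> nullable, take FIRST(<decls>) ∪ FIRST(<param>) = { (, *, [, bool, void }.
<factor> → epsilon contributes epsilon.
<factor> → [ <decls> contributes {[}.
Union: FIRST(<factor>) = { (, *, [, bool, void, epsilon }.

{ (, *, [, bool, void, epsilon }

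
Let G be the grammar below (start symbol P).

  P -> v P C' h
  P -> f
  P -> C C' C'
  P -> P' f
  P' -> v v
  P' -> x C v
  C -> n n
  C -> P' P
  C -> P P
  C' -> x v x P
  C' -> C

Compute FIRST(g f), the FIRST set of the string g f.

g is a terminal; add {g} and stop.

{ g }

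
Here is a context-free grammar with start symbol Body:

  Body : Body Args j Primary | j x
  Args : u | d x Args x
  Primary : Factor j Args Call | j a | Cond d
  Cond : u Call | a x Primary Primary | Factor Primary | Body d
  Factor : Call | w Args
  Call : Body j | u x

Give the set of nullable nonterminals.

No nonterminal has an empty production or an RHS whose symbols are all nullable.

{ } (none)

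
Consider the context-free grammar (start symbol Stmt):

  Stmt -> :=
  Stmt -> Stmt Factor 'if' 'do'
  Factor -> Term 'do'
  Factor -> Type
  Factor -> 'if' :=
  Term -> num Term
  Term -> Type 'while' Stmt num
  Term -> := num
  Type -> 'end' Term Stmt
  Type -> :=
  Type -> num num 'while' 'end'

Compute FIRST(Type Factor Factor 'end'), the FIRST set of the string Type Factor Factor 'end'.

{ 'end', :=, num }

Add FIRST(Type) = { 'end', :=, num }; Type is not nullable, stop.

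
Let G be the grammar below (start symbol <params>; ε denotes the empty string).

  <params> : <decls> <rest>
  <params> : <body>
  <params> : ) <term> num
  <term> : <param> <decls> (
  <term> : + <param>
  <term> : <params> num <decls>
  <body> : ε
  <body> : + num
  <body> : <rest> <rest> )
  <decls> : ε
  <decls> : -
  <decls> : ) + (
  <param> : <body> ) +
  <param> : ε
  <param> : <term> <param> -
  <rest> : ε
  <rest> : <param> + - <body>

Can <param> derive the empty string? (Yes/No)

Yes

<param> has an ε-production, so <param> ⇒ ε.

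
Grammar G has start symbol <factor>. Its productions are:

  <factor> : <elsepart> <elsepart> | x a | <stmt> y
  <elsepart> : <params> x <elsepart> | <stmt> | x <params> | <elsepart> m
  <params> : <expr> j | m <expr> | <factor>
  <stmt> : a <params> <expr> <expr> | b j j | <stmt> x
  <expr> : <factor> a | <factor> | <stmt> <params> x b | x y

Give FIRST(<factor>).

From <factor> : <elsepart> <elsepart>: add FIRST(<elsepart>) = { a, b, m, x }.
<factor> : x a contributes {x}.
From <factor> : <stmt> y: add FIRST(<stmt>) = { a, b }.
Union: FIRST(<factor>) = { a, b, m, x }.

{ a, b, m, x }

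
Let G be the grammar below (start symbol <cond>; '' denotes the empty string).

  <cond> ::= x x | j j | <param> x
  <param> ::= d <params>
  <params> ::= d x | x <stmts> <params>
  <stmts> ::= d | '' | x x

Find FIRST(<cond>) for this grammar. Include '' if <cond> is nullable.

<cond> ::= x x contributes {x}.
<cond> ::= j j contributes {j}.
From <cond> ::= <param> x: add FIRST(<param>) = { d }.
Union: FIRST(<cond>) = { d, j, x }.

{ d, j, x }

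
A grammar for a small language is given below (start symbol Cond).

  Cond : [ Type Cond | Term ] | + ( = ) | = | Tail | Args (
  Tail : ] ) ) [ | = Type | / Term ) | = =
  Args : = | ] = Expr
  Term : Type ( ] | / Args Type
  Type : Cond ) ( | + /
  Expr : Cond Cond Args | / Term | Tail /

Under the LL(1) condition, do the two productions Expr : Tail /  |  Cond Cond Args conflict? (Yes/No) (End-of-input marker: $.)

FIRST(Tail /) = { /, =, ] } and FIRST(Cond Cond Args) = { +, /, =, [, ] }.
Both contain /, so the two alternatives are not disjoint — LL(1) conflict.

Yes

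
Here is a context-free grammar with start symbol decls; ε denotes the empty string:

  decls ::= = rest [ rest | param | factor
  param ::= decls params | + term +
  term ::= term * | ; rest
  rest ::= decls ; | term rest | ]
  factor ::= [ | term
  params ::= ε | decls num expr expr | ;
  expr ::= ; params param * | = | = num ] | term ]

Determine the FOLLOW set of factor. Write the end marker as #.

{ #, *, +, ;, =, [, num }

In decls ::= factor: factor is at the end, add FOLLOW(decls) = { #, *, +, ;, =, [, num }.
Union: FOLLOW(factor) = { #, *, +, ;, =, [, num }.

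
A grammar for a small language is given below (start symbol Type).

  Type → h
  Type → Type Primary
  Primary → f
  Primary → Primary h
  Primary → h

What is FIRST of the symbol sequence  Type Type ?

Add FIRST(Type) = { h }; Type is not nullable, stop.

{ h }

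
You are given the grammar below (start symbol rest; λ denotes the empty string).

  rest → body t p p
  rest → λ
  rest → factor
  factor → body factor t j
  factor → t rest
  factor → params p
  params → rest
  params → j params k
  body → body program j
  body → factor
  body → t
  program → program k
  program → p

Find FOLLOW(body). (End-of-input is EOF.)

In rest → body t p p: add FIRST(t p p) = { t }.
In factor → body factor t j: add FIRST(factor t j) = { j, p, t }.
In body → body program j: add FIRST(program j) = { p }.
Union: FOLLOW(body) = { j, p, t }.

{ j, p, t }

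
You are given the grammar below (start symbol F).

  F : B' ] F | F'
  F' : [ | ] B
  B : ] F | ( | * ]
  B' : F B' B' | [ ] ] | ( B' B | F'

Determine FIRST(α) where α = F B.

Add FIRST(F) = { (, [, ] }; F is not nullable, stop.

{ (, [, ] }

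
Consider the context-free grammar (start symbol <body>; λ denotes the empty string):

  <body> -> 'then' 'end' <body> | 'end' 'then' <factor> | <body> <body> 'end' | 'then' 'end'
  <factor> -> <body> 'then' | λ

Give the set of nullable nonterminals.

Directly nullable (have an λ-production): <factor>.
No other nonterminal has a production whose RHS symbols are all nullable.

{ <factor> }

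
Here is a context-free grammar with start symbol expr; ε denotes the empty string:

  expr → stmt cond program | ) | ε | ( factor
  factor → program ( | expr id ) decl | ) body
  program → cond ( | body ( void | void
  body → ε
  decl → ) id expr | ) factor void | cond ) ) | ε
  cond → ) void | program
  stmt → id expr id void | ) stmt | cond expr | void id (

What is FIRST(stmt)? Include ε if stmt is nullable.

stmt → id expr id void contributes {id}.
stmt → ) stmt contributes {)}.
From stmt → cond expr: add FIRST(cond) = { (, ), void }.
stmt → void id ( contributes {void}.
Union: FIRST(stmt) = { (, ), id, void }.

{ (, ), id, void }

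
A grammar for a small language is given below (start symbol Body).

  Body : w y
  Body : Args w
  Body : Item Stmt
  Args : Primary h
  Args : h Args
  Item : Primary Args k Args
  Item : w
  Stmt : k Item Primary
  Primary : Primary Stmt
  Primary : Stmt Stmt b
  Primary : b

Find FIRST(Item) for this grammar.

From Item : Primary Args k Args: add FIRST(Primary) = { b, k }.
Item : w contributes {w}.
Union: FIRST(Item) = { b, k, w }.

{ b, k, w }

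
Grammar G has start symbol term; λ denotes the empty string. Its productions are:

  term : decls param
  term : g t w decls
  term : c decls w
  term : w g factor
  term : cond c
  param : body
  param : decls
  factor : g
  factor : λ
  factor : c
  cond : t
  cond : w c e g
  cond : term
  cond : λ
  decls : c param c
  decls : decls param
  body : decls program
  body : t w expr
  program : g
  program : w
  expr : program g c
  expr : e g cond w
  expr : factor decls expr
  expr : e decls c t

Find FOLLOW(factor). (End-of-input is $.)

{ $, c, w }

In term : w g factor: factor is at the end, add FOLLOW(term) = { $, c, w }.
In expr : factor decls expr: add FIRST(decls expr) = { c }.
Union: FOLLOW(factor) = { $, c, w }.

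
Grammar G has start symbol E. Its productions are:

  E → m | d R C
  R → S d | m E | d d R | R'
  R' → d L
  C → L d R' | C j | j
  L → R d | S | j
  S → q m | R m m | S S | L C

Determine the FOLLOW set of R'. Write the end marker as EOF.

{ EOF, d, j, m, q }

In R → R': R' is at the end, add FOLLOW(R) = { d, j, m, q }.
In C → L d R': R' is at the end, add FOLLOW(C) = { EOF, d, j, m, q }.
Union: FOLLOW(R') = { EOF, d, j, m, q }.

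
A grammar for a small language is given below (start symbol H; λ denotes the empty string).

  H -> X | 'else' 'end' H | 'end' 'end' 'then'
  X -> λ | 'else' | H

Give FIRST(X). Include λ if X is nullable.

{ 'else', 'end', λ }

X -> λ contributes λ.
X -> 'else' contributes {'else'}.
From X -> H: add FIRST(H) = { 'else', 'end', λ } (including λ since H is nullable).
Union: FIRST(X) = { 'else', 'end', λ }.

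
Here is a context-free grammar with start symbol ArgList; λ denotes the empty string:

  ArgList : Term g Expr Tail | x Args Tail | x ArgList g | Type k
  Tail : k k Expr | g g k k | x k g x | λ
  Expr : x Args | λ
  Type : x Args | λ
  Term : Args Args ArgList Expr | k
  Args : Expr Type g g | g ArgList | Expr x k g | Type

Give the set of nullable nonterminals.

Directly nullable (have an λ-production): Tail, Expr, Type.
Args : Type with every symbol nullable, so Args is nullable.
No other nonterminal has a production whose RHS symbols are all nullable.

{ Args, Expr, Tail, Type }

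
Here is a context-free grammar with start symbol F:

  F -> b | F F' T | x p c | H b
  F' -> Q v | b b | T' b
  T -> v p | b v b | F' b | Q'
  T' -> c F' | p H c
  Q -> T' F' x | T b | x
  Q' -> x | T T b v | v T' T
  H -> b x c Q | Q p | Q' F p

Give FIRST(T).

T -> v p contributes {v}.
T -> b v b contributes {b}.
From T -> F' b: add FIRST(F') = { b, c, p, v, x }.
From T -> Q': add FIRST(Q') = { b, c, p, v, x }.
Union: FIRST(T) = { b, c, p, v, x }.

{ b, c, p, v, x }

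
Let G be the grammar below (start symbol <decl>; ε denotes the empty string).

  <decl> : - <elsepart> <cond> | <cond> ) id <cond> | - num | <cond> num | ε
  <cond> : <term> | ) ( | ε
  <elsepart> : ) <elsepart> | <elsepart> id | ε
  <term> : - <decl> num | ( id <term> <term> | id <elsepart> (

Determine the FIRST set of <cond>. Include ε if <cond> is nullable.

From <cond> : <term>: add FIRST(<term>) = { (, -, id }.
<cond> : ) ( contributes {)}.
<cond> : ε contributes ε.
Union: FIRST(<cond>) = { (, ), -, id, ε }.

{ (, ), -, id, ε }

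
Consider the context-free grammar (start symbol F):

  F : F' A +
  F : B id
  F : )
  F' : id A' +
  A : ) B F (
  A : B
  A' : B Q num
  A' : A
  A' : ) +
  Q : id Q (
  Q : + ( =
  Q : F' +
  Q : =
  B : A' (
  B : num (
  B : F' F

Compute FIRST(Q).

{ +, =, id }

Q : id Q ( contributes {id}.
Q : + ( = contributes {+}.
From Q : F' +: add FIRST(F') = { id }.
Q : = contributes {=}.
Union: FIRST(Q) = { +, =, id }.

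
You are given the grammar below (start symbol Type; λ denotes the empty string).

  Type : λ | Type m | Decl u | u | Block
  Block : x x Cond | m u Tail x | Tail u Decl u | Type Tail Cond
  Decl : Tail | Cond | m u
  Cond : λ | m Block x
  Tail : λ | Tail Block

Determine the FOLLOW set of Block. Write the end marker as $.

{ $, m, u, x }

In Type : Block: Block is at the end, add FOLLOW(Type) = { $, m, u, x }.
In Cond : m Block x: add FIRST(x) = { x }.
In Tail : Tail Block: Block is at the end, add FOLLOW(Tail) = { $, m, u, x }.
Union: FOLLOW(Block) = { $, m, u, x }.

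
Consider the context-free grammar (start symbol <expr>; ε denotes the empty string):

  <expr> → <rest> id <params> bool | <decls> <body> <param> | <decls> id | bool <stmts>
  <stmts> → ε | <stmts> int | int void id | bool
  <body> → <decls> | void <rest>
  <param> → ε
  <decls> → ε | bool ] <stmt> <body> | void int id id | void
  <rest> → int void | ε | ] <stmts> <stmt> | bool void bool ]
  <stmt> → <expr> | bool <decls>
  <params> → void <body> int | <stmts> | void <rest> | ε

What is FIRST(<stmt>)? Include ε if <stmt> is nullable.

{ ], bool, id, int, void, ε }

From <stmt> → <expr>: add FIRST(<expr>) = { ], bool, id, int, void, ε } (including ε since <expr> is nullable).
<stmt> → bool <decls> contributes {bool}.
Union: FIRST(<stmt>) = { ], bool, id, int, void, ε }.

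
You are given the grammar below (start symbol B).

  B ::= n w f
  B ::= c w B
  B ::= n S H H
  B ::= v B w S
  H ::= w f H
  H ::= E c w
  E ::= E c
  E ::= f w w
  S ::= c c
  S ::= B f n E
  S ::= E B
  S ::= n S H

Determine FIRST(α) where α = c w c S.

{ c }

c is a terminal; add {c} and stop.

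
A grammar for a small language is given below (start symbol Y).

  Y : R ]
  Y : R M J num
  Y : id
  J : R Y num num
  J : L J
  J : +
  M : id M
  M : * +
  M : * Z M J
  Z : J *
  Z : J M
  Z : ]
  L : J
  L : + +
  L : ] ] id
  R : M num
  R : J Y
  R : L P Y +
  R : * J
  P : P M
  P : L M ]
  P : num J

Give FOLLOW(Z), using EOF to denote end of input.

In M : * Z M J: add FIRST(M J) = { *, id }.
Union: FOLLOW(Z) = { *, id }.

{ *, id }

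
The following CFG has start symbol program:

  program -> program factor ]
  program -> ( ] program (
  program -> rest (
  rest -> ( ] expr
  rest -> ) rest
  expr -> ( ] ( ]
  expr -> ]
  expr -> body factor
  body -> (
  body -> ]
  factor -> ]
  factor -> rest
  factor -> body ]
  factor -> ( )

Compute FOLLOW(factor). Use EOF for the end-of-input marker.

{ (, ] }

In program -> program factor ]: add FIRST(]) = { ] }.
In expr -> body factor: factor is at the end, add FOLLOW(expr) = { (, ] }.
Union: FOLLOW(factor) = { (, ] }.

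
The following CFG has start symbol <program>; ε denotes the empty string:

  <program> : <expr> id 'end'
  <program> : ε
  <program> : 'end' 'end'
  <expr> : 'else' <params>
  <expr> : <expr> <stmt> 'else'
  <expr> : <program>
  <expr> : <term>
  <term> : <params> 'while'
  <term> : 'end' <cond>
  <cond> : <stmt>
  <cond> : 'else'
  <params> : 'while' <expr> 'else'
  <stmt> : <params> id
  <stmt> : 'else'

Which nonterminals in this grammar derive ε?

{ <expr>, <program> }

Directly nullable (have an ε-production): <program>.
<expr> : <program> with every symbol nullable, so <expr> is nullable.
No other nonterminal has a production whose RHS symbols are all nullable.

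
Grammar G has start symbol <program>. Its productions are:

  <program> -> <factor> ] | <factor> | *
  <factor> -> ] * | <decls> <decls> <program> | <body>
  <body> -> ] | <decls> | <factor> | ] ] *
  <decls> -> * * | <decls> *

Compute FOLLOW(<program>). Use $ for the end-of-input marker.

{ $, ] }

<program> is the start symbol, so $ ∈ FOLLOW(<program>).
In <factor> -> <decls> <decls> <program>: <program> is at the end, add FOLLOW(<factor>) = { $, ] }.
Union: FOLLOW(<program>) = { $, ] }.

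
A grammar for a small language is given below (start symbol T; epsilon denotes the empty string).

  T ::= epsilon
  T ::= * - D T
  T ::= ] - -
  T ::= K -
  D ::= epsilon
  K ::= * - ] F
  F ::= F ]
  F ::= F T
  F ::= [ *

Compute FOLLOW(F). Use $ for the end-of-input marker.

{ *, -, ] }

In K ::= * - ] F: F is at the end, add FOLLOW(K) = { - }.
In F ::= F ]: add FIRST(]) = { ] }.
In F ::= F T: add FIRST(T)\{epsilon} = { *, ] }.
  Since T is nullable, also add FOLLOW(F) = { *, -, ] }.
Union: FOLLOW(F) = { *, -, ] }.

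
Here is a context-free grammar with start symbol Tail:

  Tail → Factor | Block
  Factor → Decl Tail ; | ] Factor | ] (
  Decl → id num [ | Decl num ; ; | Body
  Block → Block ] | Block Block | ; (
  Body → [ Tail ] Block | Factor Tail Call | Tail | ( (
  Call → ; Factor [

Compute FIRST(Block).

{ ; }

From Block → Block ]: add FIRST(Block) = { ; }.
From Block → Block Block: add FIRST(Block) = { ; }.
Block → ; ( contributes {;}.
Union: FIRST(Block) = { ; }.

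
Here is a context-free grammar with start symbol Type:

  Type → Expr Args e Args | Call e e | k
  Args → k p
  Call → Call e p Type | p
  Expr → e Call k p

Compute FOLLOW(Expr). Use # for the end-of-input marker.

{ k }

In Type → Expr Args e Args: add FIRST(Args e Args) = { k }.
Union: FOLLOW(Expr) = { k }.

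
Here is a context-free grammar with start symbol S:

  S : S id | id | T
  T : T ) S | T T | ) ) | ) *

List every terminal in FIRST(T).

{ ) }

From T : T ) S: add FIRST(T) = { ) }.
From T : T T: add FIRST(T) = { ) }.
T : ) ) contributes {)}.
T : ) * contributes {)}.
Union: FIRST(T) = { ) }.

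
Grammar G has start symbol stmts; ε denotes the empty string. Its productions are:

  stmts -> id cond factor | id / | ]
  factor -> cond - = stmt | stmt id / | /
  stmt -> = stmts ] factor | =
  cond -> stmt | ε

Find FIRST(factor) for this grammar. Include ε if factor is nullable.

{ -, /, = }

From factor -> cond - = stmt: cond nullable, take FIRST(cond) ∪ {-} = { -, = }.
From factor -> stmt id /: add FIRST(stmt) = { = }.
factor -> / contributes {/}.
Union: FIRST(factor) = { -, /, = }.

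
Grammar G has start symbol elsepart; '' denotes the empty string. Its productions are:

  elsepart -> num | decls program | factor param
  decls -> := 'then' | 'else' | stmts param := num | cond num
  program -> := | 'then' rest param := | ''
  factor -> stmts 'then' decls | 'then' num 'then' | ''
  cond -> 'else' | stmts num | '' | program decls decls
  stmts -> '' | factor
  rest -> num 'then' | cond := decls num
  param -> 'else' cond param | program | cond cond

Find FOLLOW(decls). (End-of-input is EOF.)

In elsepart -> decls program: add FIRST(program)\{''} = { 'then', := }.
  Since program is nullable, also add FOLLOW(elsepart) = { EOF }.
In factor -> stmts 'then' decls: decls is at the end, add FOLLOW(factor) = { EOF, 'else', 'then', :=, num }.
In cond -> program decls decls: add FIRST(decls) = { 'else', 'then', :=, num }.
In cond -> program decls decls: decls is at the end, add FOLLOW(cond) = { EOF, 'else', 'then', :=, num }.
In rest -> cond := decls num: add FIRST(num) = { num }.
Union: FOLLOW(decls) = { EOF, 'else', 'then', :=, num }.

{ EOF, 'else', 'then', :=, num }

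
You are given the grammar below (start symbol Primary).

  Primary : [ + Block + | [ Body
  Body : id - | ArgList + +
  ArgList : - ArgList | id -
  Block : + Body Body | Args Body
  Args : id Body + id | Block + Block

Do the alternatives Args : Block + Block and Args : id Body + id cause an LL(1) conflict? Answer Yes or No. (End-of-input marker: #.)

FIRST(Block + Block) = { +, id } and FIRST(id Body + id) = { id }.
Both contain id, so the two alternatives are not disjoint — LL(1) conflict.

Yes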